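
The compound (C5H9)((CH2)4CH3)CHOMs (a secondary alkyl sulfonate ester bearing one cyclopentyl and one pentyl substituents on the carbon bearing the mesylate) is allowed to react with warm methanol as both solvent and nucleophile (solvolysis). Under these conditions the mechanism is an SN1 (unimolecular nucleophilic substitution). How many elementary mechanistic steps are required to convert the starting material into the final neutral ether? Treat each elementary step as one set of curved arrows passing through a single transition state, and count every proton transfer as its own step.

4

Step 1: Ionisation: the C–O σ-bond cleaves heterolytically; both bonding electrons depart with MsO⁻, leaving a secondary carbocation at the α-carbon.
Step 2: Carbocation rearrangement: a 1,2-hydride shift from the adjacent cyclopentyl carbon converts the initially-formed secondary cation into the more stable tertiary cation.
Step 3: Nucleophilic capture: the oxygen of CH3OH bonds to the cationic carbon, producing an oxonium-ion intermediate.
Step 4: A second solvent molecule removes the proton on oxygen, giving the neutral ether product.
Total: 4 elementary steps.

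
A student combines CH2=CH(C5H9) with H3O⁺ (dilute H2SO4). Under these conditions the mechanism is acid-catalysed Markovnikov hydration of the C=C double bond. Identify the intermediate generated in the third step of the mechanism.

Step 1: Electrophilic addition begins with the π(C=C) electrons forming a bond to the proton of H3O⁺. Following Markovnikov's rule, the resulting cation is secondary. H2O is released.
Step 2: A 1,2-hydride shift from the adjacent cyclopentyl carbon moves the positive charge from the secondary centre to an adjacent carbon, generating a more stable tertiary carbocation.
Step 3: Nucleophilic capture of the cation by H2O produces the protonated alcohol (an oxonium ion).
After step 3 the species present is an oxonium ion.

oxonium ion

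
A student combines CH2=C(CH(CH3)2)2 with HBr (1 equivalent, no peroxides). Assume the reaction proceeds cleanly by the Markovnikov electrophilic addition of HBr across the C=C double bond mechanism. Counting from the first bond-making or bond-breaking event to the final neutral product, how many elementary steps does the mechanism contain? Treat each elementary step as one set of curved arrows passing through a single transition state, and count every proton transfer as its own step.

2

Step 1: Protonation of the alkene by HBr: the π bond acts as the nucleophile and picks up H⁺, giving the more stable (Markovnikov) tertiary carbocation. The H–Br bond breaks heterolytically, releasing Br⁻.
(No 1,2-shift: no single shift to an adjacent carbon would give a more stable cation.)
Step 2: Nucleophilic attack by Br⁻ on the carbocation completes the addition, giving R–Br.
Total: 2 elementary steps.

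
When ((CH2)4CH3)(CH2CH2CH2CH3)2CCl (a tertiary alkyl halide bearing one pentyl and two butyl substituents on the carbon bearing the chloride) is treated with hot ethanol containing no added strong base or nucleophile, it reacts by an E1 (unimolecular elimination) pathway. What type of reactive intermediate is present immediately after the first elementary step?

tertiary carbocation

Step 1: Rate-determining heterolysis of the C–Cl bond gives Cl⁻ and a tertiary carbocation.
After step 1 the species present is a tertiary carbocation.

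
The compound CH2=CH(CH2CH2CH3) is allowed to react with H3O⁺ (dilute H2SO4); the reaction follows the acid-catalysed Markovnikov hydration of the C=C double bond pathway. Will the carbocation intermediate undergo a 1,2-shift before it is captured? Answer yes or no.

no

The first-formed carbocation is secondary.
No single 1,2-shift to an adjacent carbon would produce a more-substituted cation than the one already present, so no rearrangement occurs.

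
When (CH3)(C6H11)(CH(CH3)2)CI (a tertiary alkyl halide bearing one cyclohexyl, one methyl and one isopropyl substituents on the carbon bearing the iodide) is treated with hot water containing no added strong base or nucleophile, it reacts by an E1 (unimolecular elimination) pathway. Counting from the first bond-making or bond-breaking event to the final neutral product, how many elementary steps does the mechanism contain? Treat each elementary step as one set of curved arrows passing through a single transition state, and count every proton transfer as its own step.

Step 1: Rate-determining heterolysis of the C–I bond gives I⁻ and a tertiary carbocation.
(No 1,2-shift: no single shift to an adjacent carbon would give a more stable cation.)
Step 2: Loss of a β-proton to a water molecule of the solvent: the C–H bonding pair collapses toward the cationic carbon to form the C=C π bond, yielding the alkene.
Total: 2 elementary steps.

2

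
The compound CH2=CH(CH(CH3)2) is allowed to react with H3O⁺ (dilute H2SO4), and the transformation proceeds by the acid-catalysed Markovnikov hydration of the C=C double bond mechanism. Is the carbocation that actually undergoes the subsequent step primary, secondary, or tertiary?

tertiary

Step 1: Protonation of the alkene by H3O⁺: the π bond acts as the nucleophile and picks up H⁺, giving the more stable (Markovnikov) secondary carbocation. H2O is released.
Step 2: A hydride (H with its bonding pair) migrates from the adjacent isopropyl carbon to the cationic centre — a 1,2-hydride shift — upgrading the secondary cation to a tertiary one.
The cation rearranges from secondary to tertiary via a 1,2-hydride shift from the adjacent isopropyl carbon; the tertiary cation is what reacts next.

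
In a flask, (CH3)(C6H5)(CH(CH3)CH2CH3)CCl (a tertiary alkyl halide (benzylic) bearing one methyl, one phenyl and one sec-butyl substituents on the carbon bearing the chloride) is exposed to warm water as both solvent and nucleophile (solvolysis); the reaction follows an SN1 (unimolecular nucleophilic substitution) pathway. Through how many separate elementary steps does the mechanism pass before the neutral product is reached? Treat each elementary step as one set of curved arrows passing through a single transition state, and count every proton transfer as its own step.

3

Step 1: Ionisation: the C–Cl σ-bond cleaves heterolytically; both bonding electrons depart with Cl⁻, leaving a tertiary carbocation at the α-carbon.
(No 1,2-shift: no single shift to an adjacent carbon would give a more stable cation.)
Step 2: H2O donates an oxygen lone pair into the empty p orbital of the cation, giving a protonated alcohol (an oxonium ion).
Step 3: Deprotonation of the oxonium oxygen by solvent water yields the neutral alcohol.
Total: 3 elementary steps.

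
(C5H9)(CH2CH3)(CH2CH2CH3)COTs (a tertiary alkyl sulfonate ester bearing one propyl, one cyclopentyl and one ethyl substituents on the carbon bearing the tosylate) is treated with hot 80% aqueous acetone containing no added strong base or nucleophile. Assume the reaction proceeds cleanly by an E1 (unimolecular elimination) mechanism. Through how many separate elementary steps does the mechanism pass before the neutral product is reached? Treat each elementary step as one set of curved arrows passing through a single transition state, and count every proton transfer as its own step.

Step 1: Ionisation: the C–O σ-bond cleaves heterolytically; both bonding electrons depart with TsO⁻, leaving a tertiary carbocation at the α-carbon.
(No 1,2-shift: no single shift to an adjacent carbon would give a more stable cation.)
Step 2: A water molecule (solvent) deprotonates a β-carbon; as the C–H bond breaks, those electrons form the new alkene π bond.
Total: 2 elementary steps.

2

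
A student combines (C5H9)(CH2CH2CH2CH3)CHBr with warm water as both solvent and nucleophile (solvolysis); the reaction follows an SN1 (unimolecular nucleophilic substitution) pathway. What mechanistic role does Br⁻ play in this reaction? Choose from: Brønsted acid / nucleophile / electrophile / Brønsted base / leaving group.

leaving group

Step 1: The C–Br bond breaks with both electrons going to the bromide; Br⁻ leaves and a secondary carbocation remains.
Br⁻ departs with both electrons of the breaking σ-bond — that is the definition of a leaving group.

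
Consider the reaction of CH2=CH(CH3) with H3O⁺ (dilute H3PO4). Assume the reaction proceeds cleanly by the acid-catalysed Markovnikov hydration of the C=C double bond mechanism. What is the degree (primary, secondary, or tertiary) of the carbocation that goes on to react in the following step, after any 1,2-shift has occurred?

Step 1: Electrophilic addition begins with the π(C=C) electrons forming a bond to the proton of H3O⁺. Following Markovnikov's rule, the resulting cation is secondary. H2O is released.
No single 1,2-shift to an adjacent carbon would give a more-substituted cation, so no rearrangement occurs.

secondary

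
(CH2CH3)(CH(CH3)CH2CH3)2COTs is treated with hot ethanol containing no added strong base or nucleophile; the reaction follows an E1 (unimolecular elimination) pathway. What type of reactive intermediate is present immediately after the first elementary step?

Step 1: Unassisted departure of TsO⁻ (taking the C–O bonding pair) generates a tertiary carbocation.
After step 1 the species present is a tertiary carbocation.

tertiary carbocation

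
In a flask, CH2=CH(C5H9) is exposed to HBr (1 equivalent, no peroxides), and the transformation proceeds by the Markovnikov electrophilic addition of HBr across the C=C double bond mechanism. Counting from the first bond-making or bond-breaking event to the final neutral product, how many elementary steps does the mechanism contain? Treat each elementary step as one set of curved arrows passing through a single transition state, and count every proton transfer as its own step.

Step 1: The π electrons of the C=C bond attack a proton of HBr; Markovnikov addition places the new C–H on the less-substituted alkene carbon, so the positive charge ends up on the more-substituted carbon — a secondary carbocation. The H–Br bond breaks heterolytically, releasing Br⁻.
Step 2: Carbocation rearrangement: a 1,2-hydride shift from the adjacent cyclopentyl carbon converts the initially-formed secondary cation into the more stable tertiary cation.
Step 3: Br⁻ captures the cation: a lone pair on Br⁻ fills the empty p orbital, producing the alkyl halide product.
Total: 3 elementary steps.

3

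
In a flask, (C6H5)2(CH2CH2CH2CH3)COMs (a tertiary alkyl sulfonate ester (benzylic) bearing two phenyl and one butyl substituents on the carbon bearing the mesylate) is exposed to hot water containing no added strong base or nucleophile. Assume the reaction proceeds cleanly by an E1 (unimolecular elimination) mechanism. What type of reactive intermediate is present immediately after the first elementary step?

Step 1: Ionisation: the C–O σ-bond cleaves heterolytically; both bonding electrons depart with MsO⁻, leaving a tertiary carbocation at the α-carbon.
After step 1 the species present is a tertiary carbocation.

tertiary carbocation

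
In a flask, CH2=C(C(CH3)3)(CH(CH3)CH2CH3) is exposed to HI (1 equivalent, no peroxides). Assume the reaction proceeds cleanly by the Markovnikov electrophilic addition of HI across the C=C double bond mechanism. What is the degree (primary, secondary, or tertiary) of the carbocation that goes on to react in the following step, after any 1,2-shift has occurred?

Step 1: Protonation of the alkene by HI: the π bond acts as the nucleophile and picks up H⁺, giving the more stable (Markovnikov) tertiary carbocation. The H–I bond breaks heterolytically, releasing I⁻.
No single 1,2-shift to an adjacent carbon would give a more-substituted cation, so no rearrangement occurs.

tertiary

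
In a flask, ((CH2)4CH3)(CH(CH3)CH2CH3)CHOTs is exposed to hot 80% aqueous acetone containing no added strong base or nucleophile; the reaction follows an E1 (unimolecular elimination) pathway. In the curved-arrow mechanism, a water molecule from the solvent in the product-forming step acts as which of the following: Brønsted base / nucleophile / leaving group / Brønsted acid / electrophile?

Brønsted base

Step 3: A weak base (a water molecule from the solvent) removes a proton from a carbon adjacent to the cationic centre; the electrons of that C–H bond become the new π(C=C) bond, giving the alkene.
A water molecule from the solvent in the product-forming step accepts a proton in a proton-transfer step — a Brønsted base.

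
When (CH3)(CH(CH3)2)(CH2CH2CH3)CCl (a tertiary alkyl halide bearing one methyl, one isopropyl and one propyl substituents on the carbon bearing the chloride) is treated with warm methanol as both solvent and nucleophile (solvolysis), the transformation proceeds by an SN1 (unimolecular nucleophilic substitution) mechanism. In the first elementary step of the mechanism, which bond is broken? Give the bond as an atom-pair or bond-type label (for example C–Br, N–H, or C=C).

C–Cl

Step 1: Unassisted departure of Cl⁻ (taking the C–Cl bonding pair) generates a tertiary carbocation.
The bond broken in this step is the C–Cl bond.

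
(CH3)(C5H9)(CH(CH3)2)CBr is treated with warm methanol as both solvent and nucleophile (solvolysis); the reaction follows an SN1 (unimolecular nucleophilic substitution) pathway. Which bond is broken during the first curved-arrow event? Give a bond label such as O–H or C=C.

C–Br

Step 1: Rate-determining heterolysis of the C–Br bond gives Br⁻ and a tertiary carbocation.
The bond broken in this step is the C–Br bond.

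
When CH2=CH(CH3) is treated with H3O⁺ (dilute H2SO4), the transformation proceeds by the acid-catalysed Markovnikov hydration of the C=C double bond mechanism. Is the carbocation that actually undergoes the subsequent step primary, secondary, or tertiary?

secondary

Step 1: The π electrons of the C=C bond attack a proton of H3O⁺; Markovnikov addition places the new C–H on the less-substituted alkene carbon, so the positive charge ends up on the more-substituted carbon — a secondary carbocation. H2O is released.
No single 1,2-shift to an adjacent carbon would give a more-substituted cation, so no rearrangement occurs.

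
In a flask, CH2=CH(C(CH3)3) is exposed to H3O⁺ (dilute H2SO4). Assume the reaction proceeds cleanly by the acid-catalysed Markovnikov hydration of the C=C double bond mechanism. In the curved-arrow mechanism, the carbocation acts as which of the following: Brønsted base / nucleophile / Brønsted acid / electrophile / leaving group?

Step 3: Nucleophilic capture of the cation by H2O produces the protonated alcohol (an oxonium ion).
The carbocation accepts an electron pair into an empty or π* orbital — it is the electrophile.

electrophile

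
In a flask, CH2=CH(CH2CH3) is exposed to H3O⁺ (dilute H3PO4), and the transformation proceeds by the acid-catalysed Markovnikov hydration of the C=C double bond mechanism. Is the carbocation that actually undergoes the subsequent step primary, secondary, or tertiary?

secondary

Step 1: Protonation of the alkene by H3O⁺: the π bond acts as the nucleophile and picks up H⁺, giving the more stable (Markovnikov) secondary carbocation. H2O is released.
No single 1,2-shift to an adjacent carbon would give a more-substituted cation, so no rearrangement occurs.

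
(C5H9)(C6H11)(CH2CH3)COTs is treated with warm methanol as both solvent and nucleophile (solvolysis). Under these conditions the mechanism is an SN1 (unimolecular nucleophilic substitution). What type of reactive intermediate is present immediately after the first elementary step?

tertiary carbocation

Step 1: Ionisation: the C–O σ-bond cleaves heterolytically; both bonding electrons depart with TsO⁻, leaving a tertiary carbocation at the α-carbon.
After step 1 the species present is a tertiary carbocation.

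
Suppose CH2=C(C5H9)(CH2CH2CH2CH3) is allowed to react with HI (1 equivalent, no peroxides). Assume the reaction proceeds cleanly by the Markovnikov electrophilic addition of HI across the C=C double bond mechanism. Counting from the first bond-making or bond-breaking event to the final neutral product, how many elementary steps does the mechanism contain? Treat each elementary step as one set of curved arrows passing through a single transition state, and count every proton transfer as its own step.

2

Step 1: Protonation of the alkene by HI: the π bond acts as the nucleophile and picks up H⁺, giving the more stable (Markovnikov) tertiary carbocation. The H–I bond breaks heterolytically, releasing I⁻.
(No 1,2-shift: no single shift to an adjacent carbon would give a more stable cation.)
Step 2: Nucleophilic attack by I⁻ on the carbocation completes the addition, giving R–I.
Total: 2 elementary steps.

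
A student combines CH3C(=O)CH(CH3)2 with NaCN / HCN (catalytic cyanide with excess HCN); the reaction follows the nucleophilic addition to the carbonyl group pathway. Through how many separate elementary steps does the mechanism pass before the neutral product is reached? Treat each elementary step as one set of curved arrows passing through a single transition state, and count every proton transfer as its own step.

Step 1: Nucleophilic addition: CN⁻ adds to the carbonyl carbon, pushing the π(C=O) electron pair onto oxygen and giving a tetrahedral alkoxide.
Step 2: The alkoxide is protonated in situ by undissociated HCN, yielding a cyanohydrin; the CN⁻ so formed carries on the cycle.
Total: 2 elementary steps.

2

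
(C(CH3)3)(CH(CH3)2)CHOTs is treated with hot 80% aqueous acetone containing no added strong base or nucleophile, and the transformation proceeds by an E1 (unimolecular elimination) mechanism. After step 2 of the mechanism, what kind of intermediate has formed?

tertiary carbocation

Step 1: Ionisation: the C–O σ-bond cleaves heterolytically; both bonding electrons depart with TsO⁻, leaving a secondary carbocation at the α-carbon.
Step 2: Carbocation rearrangement: a 1,2-hydride shift from the adjacent isopropyl carbon converts the initially-formed secondary cation into the more stable tertiary cation.
After step 2 the species present is a tertiary carbocation.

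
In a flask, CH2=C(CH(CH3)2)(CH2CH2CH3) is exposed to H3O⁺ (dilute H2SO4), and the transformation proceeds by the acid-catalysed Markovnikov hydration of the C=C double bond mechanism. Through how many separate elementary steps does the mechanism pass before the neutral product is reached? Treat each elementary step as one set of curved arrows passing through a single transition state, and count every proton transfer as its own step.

Step 1: Protonation of the alkene by H3O⁺: the π bond acts as the nucleophile and picks up H⁺, giving the more stable (Markovnikov) tertiary carbocation. H2O is released.
(No 1,2-shift: no single shift to an adjacent carbon would give a more stable cation.)
Step 2: Water acts as the nucleophile: an oxygen lone pair bonds to the cationic carbon, giving an oxonium-ion intermediate.
Step 3: Deprotonation of the oxonium ion by a water molecule delivers the neutral alcohol and regenerates the acid catalyst.
Total: 3 elementary steps.

3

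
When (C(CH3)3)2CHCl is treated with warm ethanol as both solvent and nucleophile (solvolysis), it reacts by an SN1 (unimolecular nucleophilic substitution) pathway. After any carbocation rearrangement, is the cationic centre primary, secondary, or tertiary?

tertiary

Step 1: Unassisted departure of Cl⁻ (taking the C–Cl bonding pair) generates a secondary carbocation.
Step 2: Carbocation rearrangement: a 1,2-methyl shift from the adjacent tert-butyl carbon converts the initially-formed secondary cation into the more stable tertiary cation.
The cation rearranges from secondary to tertiary via a 1,2-methyl shift from the adjacent tert-butyl carbon; the tertiary cation is what reacts next.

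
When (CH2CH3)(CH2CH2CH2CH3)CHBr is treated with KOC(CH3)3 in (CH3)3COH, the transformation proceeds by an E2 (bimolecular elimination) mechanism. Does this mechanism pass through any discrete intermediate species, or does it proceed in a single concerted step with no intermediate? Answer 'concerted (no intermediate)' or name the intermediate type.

The strong base (CH3)3CO⁻ removes a β-hydrogen; in the same concerted event the electrons of the breaking C–H bond form the new π(C=C) bond and the C–Br σ-bond breaks, expelling Br⁻. Anti-periplanar geometry; one transition state.
All bond changes occur in one transition state; no discrete intermediate is formed.

concerted (no intermediate)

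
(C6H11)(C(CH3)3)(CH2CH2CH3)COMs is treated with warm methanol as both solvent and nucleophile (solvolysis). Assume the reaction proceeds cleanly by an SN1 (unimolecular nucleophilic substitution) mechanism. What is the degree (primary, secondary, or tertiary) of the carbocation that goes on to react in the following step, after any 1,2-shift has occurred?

Step 1: The C–O bond breaks with both electrons going to the mesylate; MsO⁻ leaves and a tertiary carbocation remains.
No single 1,2-shift to an adjacent carbon would give a more-substituted cation, so no rearrangement occurs.

tertiary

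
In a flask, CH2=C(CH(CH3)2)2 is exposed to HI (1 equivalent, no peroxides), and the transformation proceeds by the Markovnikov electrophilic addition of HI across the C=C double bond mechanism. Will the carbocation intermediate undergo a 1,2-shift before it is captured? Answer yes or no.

no

The first-formed carbocation is tertiary.
No single 1,2-shift to an adjacent carbon would produce a more-substituted cation than the one already present, so no rearrangement occurs.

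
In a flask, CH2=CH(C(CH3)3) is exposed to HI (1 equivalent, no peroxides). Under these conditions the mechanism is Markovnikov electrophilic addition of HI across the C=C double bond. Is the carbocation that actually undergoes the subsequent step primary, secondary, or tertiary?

Step 1: Protonation of the alkene by HI: the π bond acts as the nucleophile and picks up H⁺, giving the more stable (Markovnikov) secondary carbocation. The H–I bond breaks heterolytically, releasing I⁻.
Step 2: Carbocation rearrangement: a 1,2-methyl shift from the adjacent tert-butyl carbon converts the initially-formed secondary cation into the more stable tertiary cation.
The cation rearranges from secondary to tertiary via a 1,2-methyl shift from the adjacent tert-butyl carbon; the tertiary cation is what reacts next.

tertiary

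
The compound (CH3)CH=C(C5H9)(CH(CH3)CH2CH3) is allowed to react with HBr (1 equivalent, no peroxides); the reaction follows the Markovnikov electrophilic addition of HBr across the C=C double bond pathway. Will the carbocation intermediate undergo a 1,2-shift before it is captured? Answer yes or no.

The first-formed carbocation is tertiary.
No single 1,2-shift to an adjacent carbon would produce a more-substituted cation than the one already present, so no rearrangement occurs.

no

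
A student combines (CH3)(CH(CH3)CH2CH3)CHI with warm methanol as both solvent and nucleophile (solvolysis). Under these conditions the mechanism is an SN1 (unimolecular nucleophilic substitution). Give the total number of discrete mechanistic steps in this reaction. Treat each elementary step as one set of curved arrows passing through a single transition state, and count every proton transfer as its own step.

4

Step 1: Ionisation: the C–I σ-bond cleaves heterolytically; both bonding electrons depart with I⁻, leaving a secondary carbocation at the α-carbon.
Step 2: Carbocation rearrangement: a 1,2-hydride shift from the adjacent sec-butyl carbon converts the initially-formed secondary cation into the more stable tertiary cation.
Step 3: CH3OH donates an oxygen lone pair into the empty p orbital of the cation, giving a protonated ether (an oxonium ion).
Step 4: A second solvent molecule removes the proton on oxygen, giving the neutral ether product.
Total: 4 elementary steps.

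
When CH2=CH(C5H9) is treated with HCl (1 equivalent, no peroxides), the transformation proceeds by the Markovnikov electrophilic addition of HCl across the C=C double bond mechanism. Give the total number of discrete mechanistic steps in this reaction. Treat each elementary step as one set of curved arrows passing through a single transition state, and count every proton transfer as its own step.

3

Step 1: The π electrons of the C=C bond attack a proton of HCl; Markovnikov addition places the new C–H on the less-substituted alkene carbon, so the positive charge ends up on the more-substituted carbon — a secondary carbocation. The H–Cl bond breaks heterolytically, releasing Cl⁻.
Step 2: Carbocation rearrangement: a 1,2-hydride shift from the adjacent cyclopentyl carbon converts the initially-formed secondary cation into the more stable tertiary cation.
Step 3: Nucleophilic attack by Cl⁻ on the carbocation completes the addition, giving R–Cl.
Total: 3 elementary steps.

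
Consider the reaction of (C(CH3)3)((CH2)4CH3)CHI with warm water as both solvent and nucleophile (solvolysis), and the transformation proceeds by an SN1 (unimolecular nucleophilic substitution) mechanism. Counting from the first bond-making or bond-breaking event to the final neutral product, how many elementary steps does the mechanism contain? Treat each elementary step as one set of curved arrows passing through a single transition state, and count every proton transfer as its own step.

Step 1: Rate-determining heterolysis of the C–I bond gives I⁻ and a secondary carbocation.
Step 2: Carbocation rearrangement: a 1,2-methyl shift from the adjacent tert-butyl carbon converts the initially-formed secondary cation into the more stable tertiary cation.
Step 3: H2O donates an oxygen lone pair into the empty p orbital of the cation, giving a protonated alcohol (an oxonium ion).
Step 4: Proton transfer from the O–H of the oxonium ion to a solvent molecule delivers the neutral alcohol.
Total: 4 elementary steps.

4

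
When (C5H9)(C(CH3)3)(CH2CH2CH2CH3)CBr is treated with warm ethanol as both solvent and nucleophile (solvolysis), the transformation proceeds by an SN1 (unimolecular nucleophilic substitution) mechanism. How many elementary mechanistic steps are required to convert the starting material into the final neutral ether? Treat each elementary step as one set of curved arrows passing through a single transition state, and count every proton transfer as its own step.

3

Step 1: The C–Br bond breaks with both electrons going to the bromide; Br⁻ leaves and a tertiary carbocation remains.
(No 1,2-shift: no single shift to an adjacent carbon would give a more stable cation.)
Step 2: Nucleophilic capture: the oxygen of CH3CH2OH bonds to the cationic carbon, producing an oxonium-ion intermediate.
Step 3: A second solvent molecule removes the proton on oxygen, giving the neutral ether product.
Total: 3 elementary steps.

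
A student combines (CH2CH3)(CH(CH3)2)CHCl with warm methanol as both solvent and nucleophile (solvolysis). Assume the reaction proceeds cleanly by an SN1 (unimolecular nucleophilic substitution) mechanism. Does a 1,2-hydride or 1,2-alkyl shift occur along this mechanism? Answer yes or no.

yes

The first-formed carbocation is secondary.
The adjacent isopropyl carbon already bears 2 other carbon substituents and has a hydrogen to migrate; after a 1,2-hydride shift from that carbon the positive charge sits on a tertiary centre.
Tertiary is more stable than secondary, so the shift occurs.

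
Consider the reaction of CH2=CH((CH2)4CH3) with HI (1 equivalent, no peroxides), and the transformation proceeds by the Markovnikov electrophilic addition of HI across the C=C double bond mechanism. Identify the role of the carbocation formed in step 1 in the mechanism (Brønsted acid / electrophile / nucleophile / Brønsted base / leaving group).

electrophile

Step 2: The I⁻ anion donates a lone pair to the carbocation, forming the new C–I σ-bond and giving the neutral alkyl halide.
The carbocation formed in step 1 accepts an electron pair into an empty or π* orbital — it is the electrophile.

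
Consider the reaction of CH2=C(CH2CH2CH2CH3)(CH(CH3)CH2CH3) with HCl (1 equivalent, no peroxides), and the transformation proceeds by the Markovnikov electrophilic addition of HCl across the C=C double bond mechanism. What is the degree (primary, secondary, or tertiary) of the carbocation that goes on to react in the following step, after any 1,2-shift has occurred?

tertiary

Step 1: The π electrons of the C=C bond attack a proton of HCl; Markovnikov addition places the new C–H on the less-substituted alkene carbon, so the positive charge ends up on the more-substituted carbon — a tertiary carbocation. The H–Cl bond breaks heterolytically, releasing Cl⁻.
No single 1,2-shift to an adjacent carbon would give a more-substituted cation, so no rearrangement occurs.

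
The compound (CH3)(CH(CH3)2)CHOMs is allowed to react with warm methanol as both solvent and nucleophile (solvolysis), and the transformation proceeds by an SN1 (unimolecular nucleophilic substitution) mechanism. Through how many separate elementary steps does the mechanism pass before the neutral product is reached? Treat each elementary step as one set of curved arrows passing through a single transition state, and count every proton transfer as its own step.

4

Step 1: Unassisted departure of MsO⁻ (taking the C–O bonding pair) generates a secondary carbocation.
Step 2: A 1,2-hydride shift from the adjacent isopropyl carbon moves the positive charge from the secondary centre to an adjacent carbon, generating a more stable tertiary carbocation.
Step 3: A lone pair on the oxygen of CH3OH attacks the carbocation, forming a new C–O σ-bond and an oxonium ion.
Step 4: Deprotonation of the oxonium oxygen by solvent methanol yields the neutral ether.
Total: 4 elementary steps.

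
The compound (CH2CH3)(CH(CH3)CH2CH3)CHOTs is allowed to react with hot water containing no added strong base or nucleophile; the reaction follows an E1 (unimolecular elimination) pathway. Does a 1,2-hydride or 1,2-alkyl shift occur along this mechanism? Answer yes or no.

yes

The first-formed carbocation is secondary.
The adjacent sec-butyl carbon already bears 2 other carbon substituents and has a hydrogen to migrate; after a 1,2-hydride shift from that carbon the positive charge sits on a tertiary centre.
Tertiary is more stable than secondary, so the shift occurs.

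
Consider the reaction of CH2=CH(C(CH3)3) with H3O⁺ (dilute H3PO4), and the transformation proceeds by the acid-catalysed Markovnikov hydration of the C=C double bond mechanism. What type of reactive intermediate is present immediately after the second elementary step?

Step 1: Electrophilic addition begins with the π(C=C) electrons forming a bond to the proton of H3O⁺. Following Markovnikov's rule, the resulting cation is secondary. H2O is released.
Step 2: Carbocation rearrangement: a 1,2-methyl shift from the adjacent tert-butyl carbon converts the initially-formed secondary cation into the more stable tertiary cation.
After step 2 the species present is a tertiary carbocation.

tertiary carbocation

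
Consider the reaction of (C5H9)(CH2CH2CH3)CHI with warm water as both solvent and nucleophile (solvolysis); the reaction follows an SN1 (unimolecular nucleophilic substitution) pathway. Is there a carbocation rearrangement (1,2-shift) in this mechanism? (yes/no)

The first-formed carbocation is secondary.
The adjacent cyclopentyl carbon already bears 2 other carbon substituents and has a hydrogen to migrate; after a 1,2-hydride shift from that carbon the positive charge sits on a tertiary centre.
Tertiary is more stable than secondary, so the shift occurs.

yes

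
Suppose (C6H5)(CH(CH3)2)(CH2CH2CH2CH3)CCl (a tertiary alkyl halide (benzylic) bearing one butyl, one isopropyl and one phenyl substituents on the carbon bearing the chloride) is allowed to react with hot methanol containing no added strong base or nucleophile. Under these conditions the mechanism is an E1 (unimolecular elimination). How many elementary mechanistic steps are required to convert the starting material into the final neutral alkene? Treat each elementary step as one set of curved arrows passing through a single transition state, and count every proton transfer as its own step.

2

Step 1: Ionisation: the C–Cl σ-bond cleaves heterolytically; both bonding electrons depart with Cl⁻, leaving a tertiary carbocation at the α-carbon.
(No 1,2-shift: no single shift to an adjacent carbon would give a more stable cation.)
Step 2: Loss of a β-proton to a methanol molecule of the solvent: the C–H bonding pair collapses toward the cationic carbon to form the C=C π bond, yielding the alkene.
Total: 2 elementary steps.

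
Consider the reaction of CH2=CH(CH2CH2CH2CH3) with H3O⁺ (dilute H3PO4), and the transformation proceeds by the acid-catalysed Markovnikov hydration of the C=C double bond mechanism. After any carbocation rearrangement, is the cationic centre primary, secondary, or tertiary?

secondary

Step 1: The π electrons of the C=C bond attack a proton of H3O⁺; Markovnikov addition places the new C–H on the less-substituted alkene carbon, so the positive charge ends up on the more-substituted carbon — a secondary carbocation. H2O is released.
No single 1,2-shift to an adjacent carbon would give a more-substituted cation, so no rearrangement occurs.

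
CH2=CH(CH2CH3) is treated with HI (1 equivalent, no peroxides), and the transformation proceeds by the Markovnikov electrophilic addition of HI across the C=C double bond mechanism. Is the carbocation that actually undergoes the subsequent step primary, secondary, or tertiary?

Step 1: Electrophilic addition begins with the π(C=C) electrons forming a bond to the proton of HI. Following Markovnikov's rule, the resulting cation is secondary. The H–I bond breaks heterolytically, releasing I⁻.
No single 1,2-shift to an adjacent carbon would give a more-substituted cation, so no rearrangement occurs.

secondary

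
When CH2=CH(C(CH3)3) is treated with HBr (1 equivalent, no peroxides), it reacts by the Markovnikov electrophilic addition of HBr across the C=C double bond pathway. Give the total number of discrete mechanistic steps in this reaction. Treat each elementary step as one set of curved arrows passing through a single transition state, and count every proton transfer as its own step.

3

Step 1: Protonation of the alkene by HBr: the π bond acts as the nucleophile and picks up H⁺, giving the more stable (Markovnikov) secondary carbocation. The H–Br bond breaks heterolytically, releasing Br⁻.
Step 2: Carbocation rearrangement: a 1,2-methyl shift from the adjacent tert-butyl carbon converts the initially-formed secondary cation into the more stable tertiary cation.
Step 3: Nucleophilic attack by Br⁻ on the carbocation completes the addition, giving R–Br.
Total: 3 elementary steps.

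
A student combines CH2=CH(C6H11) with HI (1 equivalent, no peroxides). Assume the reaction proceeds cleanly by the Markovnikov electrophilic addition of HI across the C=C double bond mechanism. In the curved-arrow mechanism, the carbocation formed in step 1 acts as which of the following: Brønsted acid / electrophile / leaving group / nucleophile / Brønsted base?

electrophile

Step 3: I⁻ captures the cation: a lone pair on I⁻ fills the empty p orbital, producing the alkyl halide product.
The carbocation formed in step 1 accepts an electron pair into an empty or π* orbital — it is the electrophile.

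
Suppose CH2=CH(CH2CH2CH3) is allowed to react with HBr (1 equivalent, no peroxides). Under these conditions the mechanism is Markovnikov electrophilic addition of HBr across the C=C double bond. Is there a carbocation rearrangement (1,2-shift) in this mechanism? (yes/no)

The first-formed carbocation is secondary.
No single 1,2-shift to an adjacent carbon would produce a more-substituted cation than the one already present, so no rearrangement occurs.

no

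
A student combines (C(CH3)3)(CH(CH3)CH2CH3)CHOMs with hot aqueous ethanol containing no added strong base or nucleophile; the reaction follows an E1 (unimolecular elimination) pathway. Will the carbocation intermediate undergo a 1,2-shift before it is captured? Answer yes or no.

The first-formed carbocation is secondary.
The adjacent sec-butyl carbon already bears 2 other carbon substituents and has a hydrogen to migrate; after a 1,2-hydride shift from that carbon the positive charge sits on a tertiary centre.
Tertiary is more stable than secondary, so the shift occurs.

yes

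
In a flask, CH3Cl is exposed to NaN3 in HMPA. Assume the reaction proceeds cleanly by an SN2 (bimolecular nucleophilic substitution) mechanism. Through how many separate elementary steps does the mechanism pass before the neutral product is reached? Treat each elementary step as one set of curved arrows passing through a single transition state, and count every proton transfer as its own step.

1

Step 1: N3⁻ attacks the back face of the α-carbon while Cl⁻ departs with the C–Cl bonding pair — a single concerted displacement through a pentacoordinate transition state.
Total: 1 elementary step.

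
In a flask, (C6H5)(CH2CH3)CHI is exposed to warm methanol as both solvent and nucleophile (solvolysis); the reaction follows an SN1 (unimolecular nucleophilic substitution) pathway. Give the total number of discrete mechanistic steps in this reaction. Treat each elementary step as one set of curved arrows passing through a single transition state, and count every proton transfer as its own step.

Step 1: The C–I bond breaks with both electrons going to the iodide; I⁻ leaves and a secondary carbocation remains.
(No 1,2-shift: no single shift to an adjacent carbon would give a more stable cation.)
Step 2: Nucleophilic capture: the oxygen of CH3OH bonds to the cationic carbon, producing an oxonium-ion intermediate.
Step 3: Proton transfer from the O–H of the oxonium ion to a solvent molecule delivers the neutral ether.
Total: 3 elementary steps.

3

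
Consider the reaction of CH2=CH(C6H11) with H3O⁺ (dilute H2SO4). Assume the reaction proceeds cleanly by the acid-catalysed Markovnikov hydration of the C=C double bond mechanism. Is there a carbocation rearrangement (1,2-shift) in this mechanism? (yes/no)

yes

The first-formed carbocation is secondary.
The adjacent cyclohexyl carbon already bears 2 other carbon substituents and has a hydrogen to migrate; after a 1,2-hydride shift from that carbon the positive charge sits on a tertiary centre.
Tertiary is more stable than secondary, so the shift occurs.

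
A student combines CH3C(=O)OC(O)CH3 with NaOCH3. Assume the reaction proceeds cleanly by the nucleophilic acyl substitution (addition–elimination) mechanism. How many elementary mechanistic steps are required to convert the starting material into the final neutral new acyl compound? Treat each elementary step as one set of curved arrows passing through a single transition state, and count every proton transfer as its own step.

Step 1: A lone pair on the O of CH3O⁻ attacks the electrophilic acyl carbon; the π(C=O) electrons move onto oxygen, giving a tetrahedral intermediate.
Step 2: An oxygen lone pair re-forms the C=O π bond as the C–O σ-bond breaks; CH3CO2⁻ is expelled.
Total: 2 elementary steps.

2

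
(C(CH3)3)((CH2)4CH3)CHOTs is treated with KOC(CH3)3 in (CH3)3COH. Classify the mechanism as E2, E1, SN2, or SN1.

E2

Conditions: a strong/bulky base with a secondary substrate bearing a β-hydrogen.
These conditions are the textbook signature of the E2 pathway.
A strong (often hindered) base removes a β-H in concert with loss of the leaving group — bimolecular elimination.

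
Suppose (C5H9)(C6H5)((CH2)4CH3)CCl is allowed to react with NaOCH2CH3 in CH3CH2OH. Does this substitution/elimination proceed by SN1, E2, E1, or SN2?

E2

Conditions: a strong base with a tertiary substrate bearing a β-hydrogen.
These conditions are the textbook signature of the E2 pathway.
A strong (often hindered) base removes a β-H in concert with loss of the leaving group — bimolecular elimination.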